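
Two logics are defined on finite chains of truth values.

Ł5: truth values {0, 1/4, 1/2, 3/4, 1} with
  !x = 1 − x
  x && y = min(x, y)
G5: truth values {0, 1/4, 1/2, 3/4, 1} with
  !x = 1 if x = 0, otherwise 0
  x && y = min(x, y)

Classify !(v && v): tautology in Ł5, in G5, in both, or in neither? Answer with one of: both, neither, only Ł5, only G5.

In Ł5: at v = 1/4 the value is 3/4 — not a tautology.
In G5: at v = 1/4 the value is 0 — not a tautology.

neither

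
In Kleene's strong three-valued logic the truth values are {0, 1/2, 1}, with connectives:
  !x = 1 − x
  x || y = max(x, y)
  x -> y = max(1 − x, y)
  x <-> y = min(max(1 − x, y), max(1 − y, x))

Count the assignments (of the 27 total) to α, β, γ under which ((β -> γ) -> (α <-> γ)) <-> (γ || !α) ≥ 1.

7

value 1: 7 assignments (counts)
value 1/2: 16 assignments
value 0: 4 assignments
So 7 of the 27 assignments meet the threshold.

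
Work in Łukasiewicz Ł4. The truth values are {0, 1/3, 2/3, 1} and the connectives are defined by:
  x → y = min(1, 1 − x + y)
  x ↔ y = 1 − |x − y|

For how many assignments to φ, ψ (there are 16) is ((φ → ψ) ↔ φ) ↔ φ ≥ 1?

φ = 0, ψ = 0 ↦ 1  ≥
φ = 0, ψ = 1/3 ↦ 1  ≥
φ = 0, ψ = 2/3 ↦ 1  ≥
φ = 0, ψ = 1 ↦ 1  ≥
φ = 1/3, ψ = 0 ↦ 2/3  <
φ = 1/3, ψ = 1/3 ↦ 1  ≥
φ = 1/3, ψ = 2/3 ↦ 1  ≥
φ = 1/3, ψ = 1 ↦ 1  ≥
φ = 2/3, ψ = 0 ↦ 1  ≥
φ = 2/3, ψ = 1/3 ↦ 2/3  <
φ = 2/3, ψ = 2/3 ↦ 1  ≥
φ = 2/3, ψ = 1 ↦ 1  ≥
φ = 1, ψ = 0 ↦ 0  <
φ = 1, ψ = 1/3 ↦ 1/3  <
φ = 1, ψ = 2/3 ↦ 2/3  <
φ = 1, ψ = 1 ↦ 1  ≥
So 11 of the 16 assignments meet the threshold.

11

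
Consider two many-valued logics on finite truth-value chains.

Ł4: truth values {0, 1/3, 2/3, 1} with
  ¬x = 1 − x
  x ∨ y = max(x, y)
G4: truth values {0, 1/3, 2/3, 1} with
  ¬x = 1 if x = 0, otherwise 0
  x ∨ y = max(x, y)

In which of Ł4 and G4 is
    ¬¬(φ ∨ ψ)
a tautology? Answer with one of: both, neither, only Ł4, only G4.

In Ł4: at φ = 0, ψ = 0 the value is 0 — not a tautology.
In G4: at φ = 0, ψ = 0 the value is 0 — not a tautology.

neither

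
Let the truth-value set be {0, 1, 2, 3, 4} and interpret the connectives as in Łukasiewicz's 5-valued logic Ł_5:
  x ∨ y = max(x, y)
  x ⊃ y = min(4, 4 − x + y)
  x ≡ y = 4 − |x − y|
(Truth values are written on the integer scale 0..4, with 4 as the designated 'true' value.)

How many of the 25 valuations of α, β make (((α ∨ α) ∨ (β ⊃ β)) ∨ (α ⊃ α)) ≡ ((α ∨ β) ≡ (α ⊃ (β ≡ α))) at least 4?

6

value 4: 6 assignments (counts)
value 3: 7 assignments
value 2: 6 assignments
value 1: 4 assignments
value 0: 2 assignments
So 6 of the 25 assignments meet the threshold.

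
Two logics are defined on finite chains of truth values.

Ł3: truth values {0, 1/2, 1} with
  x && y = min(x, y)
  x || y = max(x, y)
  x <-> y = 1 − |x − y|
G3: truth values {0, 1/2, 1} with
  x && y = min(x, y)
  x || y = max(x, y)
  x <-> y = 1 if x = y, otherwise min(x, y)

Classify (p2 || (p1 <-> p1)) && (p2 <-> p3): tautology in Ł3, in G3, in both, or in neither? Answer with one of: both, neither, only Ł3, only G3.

neither

In Ł3: at p1 = 0, p2 = 0, p3 = 1/2 the value is 1/2 — not a tautology.
In G3: at p1 = 0, p2 = 0, p3 = 1/2 the value is 0 — not a tautology.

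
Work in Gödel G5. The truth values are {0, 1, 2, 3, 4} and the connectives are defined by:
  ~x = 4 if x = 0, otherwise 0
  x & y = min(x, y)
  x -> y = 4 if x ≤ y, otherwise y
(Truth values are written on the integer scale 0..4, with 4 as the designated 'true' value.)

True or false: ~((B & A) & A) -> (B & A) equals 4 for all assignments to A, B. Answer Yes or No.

No

Counterexample: take A = 0, B = 0.
B & A = 0 & 0 = 0
(B & A) & A = 0 & 0 = 0
~((B & A) & A) = ~0 = 4
~((B & A) & A) -> (B & A) = 4 -> 0 = 0
This gives 0 ≠ 4.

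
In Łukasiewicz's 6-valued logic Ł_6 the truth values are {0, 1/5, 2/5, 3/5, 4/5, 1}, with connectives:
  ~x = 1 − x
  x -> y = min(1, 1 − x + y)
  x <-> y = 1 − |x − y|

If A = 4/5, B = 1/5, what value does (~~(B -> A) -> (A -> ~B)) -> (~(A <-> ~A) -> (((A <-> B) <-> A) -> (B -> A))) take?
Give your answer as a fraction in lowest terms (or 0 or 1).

B -> A = 1/5 -> 4/5 = 1
~(B -> A) = ~1 = 0
~~(B -> A) = ~0 = 1
~B = ~1/5 = 4/5
A -> ~B = 4/5 -> 4/5 = 1
~~(B -> A) -> (A -> ~B) = 1 -> 1 = 1
~A = ~4/5 = 1/5
A <-> ~A = 4/5 <-> 1/5 = 2/5
~(A <-> ~A) = ~2/5 = 3/5
A <-> B = 4/5 <-> 1/5 = 2/5
(A <-> B) <-> A = 2/5 <-> 4/5 = 3/5
B -> A = 1/5 -> 4/5 = 1
((A <-> B) <-> A) -> (B -> A) = 3/5 -> 1 = 1
~(A <-> ~A) -> (((A <-> B) <-> A) -> (B -> A)) = 3/5 -> 1 = 1
(~~(B -> A) -> (A -> ~B)) -> (~(A <-> ~A) -> (((A <-> B) <-> A) -> (B -> A))) = 1 -> 1 = 1

1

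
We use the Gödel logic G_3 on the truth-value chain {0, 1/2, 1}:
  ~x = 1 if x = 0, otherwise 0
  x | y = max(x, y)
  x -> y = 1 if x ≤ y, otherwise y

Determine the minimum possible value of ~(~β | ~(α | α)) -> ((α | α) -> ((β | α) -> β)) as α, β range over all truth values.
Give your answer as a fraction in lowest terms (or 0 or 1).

1/2

Take α = 1, β = 1/2:
~β = ~1/2 = 0
α | α = 1 | 1 = 1
~(α | α) = ~1 = 0
~β | ~(α | α) = 0 | 0 = 0
~(~β | ~(α | α)) = ~0 = 1
α | α = 1 | 1 = 1
β | α = 1/2 | 1 = 1
(β | α) -> β = 1 -> 1/2 = 1/2
(α | α) -> ((β | α) -> β) = 1 -> 1/2 = 1/2
~(~β | ~(α | α)) -> ((α | α) -> ((β | α) -> β)) = 1 -> 1/2 = 1/2
No assignment yields a value below 1/2, so this is the minimum.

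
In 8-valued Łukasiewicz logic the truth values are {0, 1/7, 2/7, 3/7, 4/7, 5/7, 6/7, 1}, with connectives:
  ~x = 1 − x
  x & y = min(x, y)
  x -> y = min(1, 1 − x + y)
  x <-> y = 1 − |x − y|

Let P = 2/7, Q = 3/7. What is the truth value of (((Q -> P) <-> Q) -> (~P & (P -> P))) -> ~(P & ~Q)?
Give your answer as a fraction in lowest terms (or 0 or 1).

Q -> P = 3/7 -> 2/7 = 6/7
(Q -> P) <-> Q = 6/7 <-> 3/7 = 4/7
~P = ~2/7 = 5/7
P -> P = 2/7 -> 2/7 = 1
~P & (P -> P) = 5/7 & 1 = 5/7
((Q -> P) <-> Q) -> (~P & (P -> P)) = 4/7 -> 5/7 = 1
~Q = ~3/7 = 4/7
P & ~Q = 2/7 & 4/7 = 2/7
~(P & ~Q) = ~2/7 = 5/7
(((Q -> P) <-> Q) -> (~P & (P -> P))) -> ~(P & ~Q) = 1 -> 5/7 = 5/7

5/7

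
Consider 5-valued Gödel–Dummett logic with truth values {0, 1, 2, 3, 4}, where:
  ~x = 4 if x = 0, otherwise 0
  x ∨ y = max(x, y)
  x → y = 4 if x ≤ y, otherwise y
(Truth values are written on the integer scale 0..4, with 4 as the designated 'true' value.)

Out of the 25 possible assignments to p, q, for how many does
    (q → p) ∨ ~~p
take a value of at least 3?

21

value 4: 21 assignments (counts)
value 0: 4 assignments
So 21 of the 25 assignments meet the threshold.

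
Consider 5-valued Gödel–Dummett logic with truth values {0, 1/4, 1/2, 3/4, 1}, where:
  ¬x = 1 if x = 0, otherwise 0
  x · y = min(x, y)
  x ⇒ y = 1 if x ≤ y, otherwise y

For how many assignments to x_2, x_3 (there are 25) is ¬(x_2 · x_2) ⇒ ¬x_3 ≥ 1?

21

value 1: 21 assignments (counts)
value 0: 4 assignments
So 21 of the 25 assignments meet the threshold.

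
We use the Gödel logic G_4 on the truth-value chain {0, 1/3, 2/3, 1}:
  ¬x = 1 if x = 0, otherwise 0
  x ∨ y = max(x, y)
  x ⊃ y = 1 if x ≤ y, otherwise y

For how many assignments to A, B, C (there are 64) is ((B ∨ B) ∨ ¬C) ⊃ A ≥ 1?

34

value 1: 34 assignments (counts)
value 2/3: 7 assignments
value 1/3: 10 assignments
value 0: 13 assignments
So 34 of the 64 assignments meet the threshold.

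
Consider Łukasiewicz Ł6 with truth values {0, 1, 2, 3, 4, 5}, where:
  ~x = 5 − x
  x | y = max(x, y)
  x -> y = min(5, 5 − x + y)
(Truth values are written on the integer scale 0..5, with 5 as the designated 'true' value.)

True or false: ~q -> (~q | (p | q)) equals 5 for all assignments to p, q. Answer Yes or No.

Yes

At p = 1, q = 5, for instance:
~q = ~5 = 0
p | q = 1 | 5 = 5
~q | (p | q) = 0 | 5 = 5
~q -> (~q | (p | q)) = 0 -> 5 = 5
and checking the remaining 35 assignments likewise gives ≥ 5 in every case.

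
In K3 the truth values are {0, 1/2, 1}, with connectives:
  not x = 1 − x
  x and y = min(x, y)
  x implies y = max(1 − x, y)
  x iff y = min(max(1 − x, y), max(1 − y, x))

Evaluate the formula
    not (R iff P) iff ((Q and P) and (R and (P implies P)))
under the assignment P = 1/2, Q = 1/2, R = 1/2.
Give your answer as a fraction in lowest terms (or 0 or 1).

R iff P = 1/2 iff 1/2 = 1/2
not (R iff P) = not 1/2 = 1/2
Q and P = 1/2 and 1/2 = 1/2
P implies P = 1/2 implies 1/2 = 1/2
R and (P implies P) = 1/2 and 1/2 = 1/2
(Q and P) and (R and (P implies P)) = 1/2 and 1/2 = 1/2
not (R iff P) iff ((Q and P) and (R and (P implies P))) = 1/2 iff 1/2 = 1/2

1/2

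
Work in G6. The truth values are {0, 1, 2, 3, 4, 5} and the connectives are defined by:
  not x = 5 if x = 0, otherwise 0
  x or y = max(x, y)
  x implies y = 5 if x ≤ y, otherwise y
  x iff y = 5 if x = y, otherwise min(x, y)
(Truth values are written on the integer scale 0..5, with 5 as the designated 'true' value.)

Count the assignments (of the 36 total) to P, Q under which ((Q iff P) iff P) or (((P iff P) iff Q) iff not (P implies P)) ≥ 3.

27

value 5: 22 assignments (counts)
value 4: 2 assignments (counts)
value 3: 3 assignments (counts)
value 2: 4 assignments
value 1: 5 assignments
So 27 of the 36 assignments meet the threshold.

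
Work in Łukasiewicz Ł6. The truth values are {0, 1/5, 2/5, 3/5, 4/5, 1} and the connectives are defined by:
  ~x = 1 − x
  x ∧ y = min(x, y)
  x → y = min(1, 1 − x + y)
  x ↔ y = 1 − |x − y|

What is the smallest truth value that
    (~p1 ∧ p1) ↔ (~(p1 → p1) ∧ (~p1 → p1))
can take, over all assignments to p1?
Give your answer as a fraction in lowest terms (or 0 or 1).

Take p1 = 2/5:
~p1 = ~2/5 = 3/5
~p1 ∧ p1 = 3/5 ∧ 2/5 = 2/5
p1 → p1 = 2/5 → 2/5 = 1
~(p1 → p1) = ~1 = 0
~p1 = ~2/5 = 3/5
~p1 → p1 = 3/5 → 2/5 = 4/5
~(p1 → p1) ∧ (~p1 → p1) = 0 ∧ 4/5 = 0
(~p1 ∧ p1) ↔ (~(p1 → p1) ∧ (~p1 → p1)) = 2/5 ↔ 0 = 3/5
No assignment yields a value below 3/5, so this is the minimum.

3/5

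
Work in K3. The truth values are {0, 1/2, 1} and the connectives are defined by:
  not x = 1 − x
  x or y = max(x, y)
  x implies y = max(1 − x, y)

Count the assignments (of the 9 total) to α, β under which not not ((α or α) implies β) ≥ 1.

5

α = 0, β = 0 ↦ 1  ≥
α = 0, β = 1/2 ↦ 1  ≥
α = 0, β = 1 ↦ 1  ≥
α = 1/2, β = 0 ↦ 1/2  <
α = 1/2, β = 1/2 ↦ 1/2  <
α = 1/2, β = 1 ↦ 1  ≥
α = 1, β = 0 ↦ 0  <
α = 1, β = 1/2 ↦ 1/2  <
α = 1, β = 1 ↦ 1  ≥
So 5 of the 9 assignments meet the threshold.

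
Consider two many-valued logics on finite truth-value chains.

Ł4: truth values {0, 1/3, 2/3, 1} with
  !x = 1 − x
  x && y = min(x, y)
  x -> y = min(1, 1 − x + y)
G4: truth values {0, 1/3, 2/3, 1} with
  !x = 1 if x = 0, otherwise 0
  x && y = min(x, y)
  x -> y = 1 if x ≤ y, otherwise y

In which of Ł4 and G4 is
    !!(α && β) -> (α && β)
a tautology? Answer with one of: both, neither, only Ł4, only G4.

only Ł4

In Ł4: every assignment gives 1 — tautology.
In G4: at α = 1/3, β = 1/3 the value is 1/3 — not a tautology.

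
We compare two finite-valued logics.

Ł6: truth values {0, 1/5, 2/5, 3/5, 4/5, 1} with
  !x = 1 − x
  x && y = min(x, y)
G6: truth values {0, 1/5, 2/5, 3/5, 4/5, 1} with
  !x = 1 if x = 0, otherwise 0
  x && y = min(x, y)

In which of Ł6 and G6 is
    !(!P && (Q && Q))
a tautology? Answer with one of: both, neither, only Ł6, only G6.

In Ł6: at P = 0, Q = 1/5 the value is 4/5 — not a tautology.
In G6: at P = 0, Q = 1/5 the value is 0 — not a tautology.

neither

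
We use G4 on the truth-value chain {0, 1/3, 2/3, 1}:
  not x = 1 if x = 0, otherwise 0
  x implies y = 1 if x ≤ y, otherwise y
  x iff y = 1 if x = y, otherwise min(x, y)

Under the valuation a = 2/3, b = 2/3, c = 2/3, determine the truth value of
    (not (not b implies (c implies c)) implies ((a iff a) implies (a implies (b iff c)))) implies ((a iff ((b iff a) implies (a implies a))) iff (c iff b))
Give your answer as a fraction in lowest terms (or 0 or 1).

2/3

not b = not 2/3 = 0
c implies c = 2/3 implies 2/3 = 1
not b implies (c implies c) = 0 implies 1 = 1
not (not b implies (c implies c)) = not 1 = 0
a iff a = 2/3 iff 2/3 = 1
b iff c = 2/3 iff 2/3 = 1
a implies (b iff c) = 2/3 implies 1 = 1
(a iff a) implies (a implies (b iff c)) = 1 implies 1 = 1
not (not b implies (c implies c)) implies ((a iff a) implies (a implies (b iff c))) = 0 implies 1 = 1
b iff a = 2/3 iff 2/3 = 1
a implies a = 2/3 implies 2/3 = 1
(b iff a) implies (a implies a) = 1 implies 1 = 1
a iff ((b iff a) implies (a implies a)) = 2/3 iff 1 = 2/3
c iff b = 2/3 iff 2/3 = 1
(a iff ((b iff a) implies (a implies a))) iff (c iff b) = 2/3 iff 1 = 2/3
(not (not b implies (c implies c)) implies ((a iff a) implies (a implies (b iff c)))) implies ((a iff ((b iff a) implies (a implies a))) iff (c iff b)) = 1 implies 2/3 = 2/3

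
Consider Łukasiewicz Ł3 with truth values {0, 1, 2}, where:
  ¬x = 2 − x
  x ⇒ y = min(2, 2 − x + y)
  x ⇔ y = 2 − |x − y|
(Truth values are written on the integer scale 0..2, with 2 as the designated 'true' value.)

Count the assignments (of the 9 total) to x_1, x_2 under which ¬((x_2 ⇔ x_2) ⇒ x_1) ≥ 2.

x_1 = 0, x_2 = 0 ↦ 2  ≥
x_1 = 0, x_2 = 1 ↦ 2  ≥
x_1 = 0, x_2 = 2 ↦ 2  ≥
x_1 = 1, x_2 = 0 ↦ 1  <
x_1 = 1, x_2 = 1 ↦ 1  <
x_1 = 1, x_2 = 2 ↦ 1  <
x_1 = 2, x_2 = 0 ↦ 0  <
x_1 = 2, x_2 = 1 ↦ 0  <
x_1 = 2, x_2 = 2 ↦ 0  <
So 3 of the 9 assignments meet the threshold.

3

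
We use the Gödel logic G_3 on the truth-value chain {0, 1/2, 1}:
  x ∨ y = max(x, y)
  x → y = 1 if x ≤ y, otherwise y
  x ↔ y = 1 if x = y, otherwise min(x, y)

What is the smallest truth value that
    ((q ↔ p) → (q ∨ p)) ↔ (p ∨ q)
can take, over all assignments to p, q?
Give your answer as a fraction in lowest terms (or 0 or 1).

1/2

Take p = 0, q = 1/2:
q ↔ p = 1/2 ↔ 0 = 0
q ∨ p = 1/2 ∨ 0 = 1/2
(q ↔ p) → (q ∨ p) = 0 → 1/2 = 1
p ∨ q = 0 ∨ 1/2 = 1/2
((q ↔ p) → (q ∨ p)) ↔ (p ∨ q) = 1 ↔ 1/2 = 1/2
No assignment yields a value below 1/2, so this is the minimum.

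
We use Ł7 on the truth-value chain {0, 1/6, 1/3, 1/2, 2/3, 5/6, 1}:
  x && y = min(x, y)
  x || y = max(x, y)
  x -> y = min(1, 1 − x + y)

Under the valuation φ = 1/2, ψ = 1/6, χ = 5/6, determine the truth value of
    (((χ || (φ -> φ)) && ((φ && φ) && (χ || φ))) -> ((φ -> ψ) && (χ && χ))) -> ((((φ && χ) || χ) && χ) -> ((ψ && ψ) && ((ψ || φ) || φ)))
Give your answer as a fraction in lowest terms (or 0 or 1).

1/3

φ -> φ = 1/2 -> 1/2 = 1
χ || (φ -> φ) = 5/6 || 1 = 1
φ && φ = 1/2 && 1/2 = 1/2
χ || φ = 5/6 || 1/2 = 5/6
(φ && φ) && (χ || φ) = 1/2 && 5/6 = 1/2
(χ || (φ -> φ)) && ((φ && φ) && (χ || φ)) = 1 && 1/2 = 1/2
φ -> ψ = 1/2 -> 1/6 = 2/3
χ && χ = 5/6 && 5/6 = 5/6
(φ -> ψ) && (χ && χ) = 2/3 && 5/6 = 2/3
((χ || (φ -> φ)) && ((φ && φ) && (χ || φ))) -> ((φ -> ψ) && (χ && χ)) = 1/2 -> 2/3 = 1
φ && χ = 1/2 && 5/6 = 1/2
(φ && χ) || χ = 1/2 || 5/6 = 5/6
((φ && χ) || χ) && χ = 5/6 && 5/6 = 5/6
ψ && ψ = 1/6 && 1/6 = 1/6
ψ || φ = 1/6 || 1/2 = 1/2
(ψ || φ) || φ = 1/2 || 1/2 = 1/2
(ψ && ψ) && ((ψ || φ) || φ) = 1/6 && 1/2 = 1/6
(((φ && χ) || χ) && χ) -> ((ψ && ψ) && ((ψ || φ) || φ)) = 5/6 -> 1/6 = 1/3
(((χ || (φ -> φ)) && ((φ && φ) && (χ || φ))) -> ((φ -> ψ) && (χ && χ))) -> ((((φ && χ) || χ) && χ) -> ((ψ && ψ) && ((ψ || φ) || φ))) = 1 -> 1/3 = 1/3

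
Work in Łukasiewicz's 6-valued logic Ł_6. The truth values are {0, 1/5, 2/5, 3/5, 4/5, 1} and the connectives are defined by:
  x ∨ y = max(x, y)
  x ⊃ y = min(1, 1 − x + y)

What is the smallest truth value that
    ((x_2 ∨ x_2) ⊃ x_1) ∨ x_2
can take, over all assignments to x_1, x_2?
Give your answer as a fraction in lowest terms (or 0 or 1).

Take x_1 = 0, x_2 = 2/5:
x_2 ∨ x_2 = 2/5 ∨ 2/5 = 2/5
(x_2 ∨ x_2) ⊃ x_1 = 2/5 ⊃ 0 = 3/5
((x_2 ∨ x_2) ⊃ x_1) ∨ x_2 = 3/5 ∨ 2/5 = 3/5
No assignment yields a value below 3/5, so this is the minimum.

3/5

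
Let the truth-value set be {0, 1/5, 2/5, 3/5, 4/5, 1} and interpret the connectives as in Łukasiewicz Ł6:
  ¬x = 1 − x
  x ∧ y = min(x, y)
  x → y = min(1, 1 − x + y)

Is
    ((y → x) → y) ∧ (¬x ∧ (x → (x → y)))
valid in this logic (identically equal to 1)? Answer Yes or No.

Counterexample: take x = 0, y = 0.
y → x = 0 → 0 = 1
(y → x) → y = 1 → 0 = 0
¬x = ¬0 = 1
x → y = 0 → 0 = 1
x → (x → y) = 0 → 1 = 1
¬x ∧ (x → (x → y)) = 1 ∧ 1 = 1
((y → x) → y) ∧ (¬x ∧ (x → (x → y))) = 0 ∧ 1 = 0
This gives 0 ≠ 1.

No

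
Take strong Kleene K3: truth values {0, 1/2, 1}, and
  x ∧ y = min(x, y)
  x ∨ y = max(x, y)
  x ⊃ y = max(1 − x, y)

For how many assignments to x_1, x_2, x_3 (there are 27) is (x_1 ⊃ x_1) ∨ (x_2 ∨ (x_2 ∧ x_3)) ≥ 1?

value 1: 21 assignments (counts)
value 1/2: 6 assignments
So 21 of the 27 assignments meet the threshold.

21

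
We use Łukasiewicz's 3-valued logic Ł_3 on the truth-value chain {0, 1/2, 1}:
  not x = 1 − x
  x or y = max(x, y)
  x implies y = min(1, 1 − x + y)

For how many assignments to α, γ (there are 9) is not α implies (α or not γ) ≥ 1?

7

α = 0, γ = 0 ↦ 1  ≥
α = 0, γ = 1/2 ↦ 1/2  <
α = 0, γ = 1 ↦ 0  <
α = 1/2, γ = 0 ↦ 1  ≥
α = 1/2, γ = 1/2 ↦ 1  ≥
α = 1/2, γ = 1 ↦ 1  ≥
α = 1, γ = 0 ↦ 1  ≥
α = 1, γ = 1/2 ↦ 1  ≥
α = 1, γ = 1 ↦ 1  ≥
So 7 of the 9 assignments meet the threshold.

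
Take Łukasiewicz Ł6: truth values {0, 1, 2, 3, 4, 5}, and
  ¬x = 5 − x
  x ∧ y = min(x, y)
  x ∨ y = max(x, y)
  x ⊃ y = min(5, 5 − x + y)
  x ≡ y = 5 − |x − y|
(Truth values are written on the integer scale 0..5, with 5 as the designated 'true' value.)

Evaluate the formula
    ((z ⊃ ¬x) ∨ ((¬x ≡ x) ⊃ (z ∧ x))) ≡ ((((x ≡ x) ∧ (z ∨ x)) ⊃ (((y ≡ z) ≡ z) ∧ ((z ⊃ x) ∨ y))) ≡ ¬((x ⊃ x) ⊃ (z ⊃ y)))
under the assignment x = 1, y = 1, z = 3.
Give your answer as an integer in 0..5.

¬x = ¬1 = 4
z ⊃ ¬x = 3 ⊃ 4 = 5
¬x = ¬1 = 4
¬x ≡ x = 4 ≡ 1 = 2
z ∧ x = 3 ∧ 1 = 1
(¬x ≡ x) ⊃ (z ∧ x) = 2 ⊃ 1 = 4
(z ⊃ ¬x) ∨ ((¬x ≡ x) ⊃ (z ∧ x)) = 5 ∨ 4 = 5
x ≡ x = 1 ≡ 1 = 5
z ∨ x = 3 ∨ 1 = 3
(x ≡ x) ∧ (z ∨ x) = 5 ∧ 3 = 3
y ≡ z = 1 ≡ 3 = 3
(y ≡ z) ≡ z = 3 ≡ 3 = 5
z ⊃ x = 3 ⊃ 1 = 3
(z ⊃ x) ∨ y = 3 ∨ 1 = 3
((y ≡ z) ≡ z) ∧ ((z ⊃ x) ∨ y) = 5 ∧ 3 = 3
((x ≡ x) ∧ (z ∨ x)) ⊃ (((y ≡ z) ≡ z) ∧ ((z ⊃ x) ∨ y)) = 3 ⊃ 3 = 5
x ⊃ x = 1 ⊃ 1 = 5
z ⊃ y = 3 ⊃ 1 = 3
(x ⊃ x) ⊃ (z ⊃ y) = 5 ⊃ 3 = 3
¬((x ⊃ x) ⊃ (z ⊃ y)) = ¬3 = 2
(((x ≡ x) ∧ (z ∨ x)) ⊃ (((y ≡ z) ≡ z) ∧ ((z ⊃ x) ∨ y))) ≡ ¬((x ⊃ x) ⊃ (z ⊃ y)) = 5 ≡ 2 = 2
((z ⊃ ¬x) ∨ ((¬x ≡ x) ⊃ (z ∧ x))) ≡ ((((x ≡ x) ∧ (z ∨ x)) ⊃ (((y ≡ z) ≡ z) ∧ ((z ⊃ x) ∨ y))) ≡ ¬((x ⊃ x) ⊃ (z ⊃ y))) = 5 ≡ 2 = 2

2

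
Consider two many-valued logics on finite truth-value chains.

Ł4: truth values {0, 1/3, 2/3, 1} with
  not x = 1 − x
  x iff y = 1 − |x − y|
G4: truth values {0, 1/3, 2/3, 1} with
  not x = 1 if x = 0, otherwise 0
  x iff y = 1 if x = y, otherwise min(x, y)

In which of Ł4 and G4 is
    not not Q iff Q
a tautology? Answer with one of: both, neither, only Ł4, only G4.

only Ł4

In Ł4: every assignment gives 1 — tautology.
In G4: at Q = 1/3 the value is 1/3 — not a tautology.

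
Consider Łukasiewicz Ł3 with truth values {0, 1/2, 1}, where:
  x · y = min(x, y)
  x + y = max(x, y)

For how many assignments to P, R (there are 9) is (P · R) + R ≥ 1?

3

P = 0, R = 0 ↦ 0  <
P = 0, R = 1/2 ↦ 1/2  <
P = 0, R = 1 ↦ 1  ≥
P = 1/2, R = 0 ↦ 0  <
P = 1/2, R = 1/2 ↦ 1/2  <
P = 1/2, R = 1 ↦ 1  ≥
P = 1, R = 0 ↦ 0  <
P = 1, R = 1/2 ↦ 1/2  <
P = 1, R = 1 ↦ 1  ≥
So 3 of the 9 assignments meet the threshold.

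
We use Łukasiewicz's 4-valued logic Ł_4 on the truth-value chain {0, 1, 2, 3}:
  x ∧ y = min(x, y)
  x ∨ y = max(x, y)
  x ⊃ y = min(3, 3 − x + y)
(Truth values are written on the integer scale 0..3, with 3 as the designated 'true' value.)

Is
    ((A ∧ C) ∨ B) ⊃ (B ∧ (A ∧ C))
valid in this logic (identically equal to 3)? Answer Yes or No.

No

Counterexample: take A = 0, B = 1, C = 0.
A ∧ C = 0 ∧ 0 = 0
(A ∧ C) ∨ B = 0 ∨ 1 = 1
A ∧ C = 0 ∧ 0 = 0
B ∧ (A ∧ C) = 1 ∧ 0 = 0
((A ∧ C) ∨ B) ⊃ (B ∧ (A ∧ C)) = 1 ⊃ 0 = 2
This gives 2 ≠ 3.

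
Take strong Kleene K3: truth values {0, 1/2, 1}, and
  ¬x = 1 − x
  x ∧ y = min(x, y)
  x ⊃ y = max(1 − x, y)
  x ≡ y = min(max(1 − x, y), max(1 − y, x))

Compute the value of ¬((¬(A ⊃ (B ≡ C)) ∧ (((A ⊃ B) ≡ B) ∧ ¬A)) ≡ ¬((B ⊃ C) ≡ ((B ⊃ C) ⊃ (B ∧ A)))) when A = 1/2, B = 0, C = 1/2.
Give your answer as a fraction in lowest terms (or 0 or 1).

1/2

B ≡ C = 0 ≡ 1/2 = 1/2
A ⊃ (B ≡ C) = 1/2 ⊃ 1/2 = 1/2
¬(A ⊃ (B ≡ C)) = ¬1/2 = 1/2
A ⊃ B = 1/2 ⊃ 0 = 1/2
(A ⊃ B) ≡ B = 1/2 ≡ 0 = 1/2
¬A = ¬1/2 = 1/2
((A ⊃ B) ≡ B) ∧ ¬A = 1/2 ∧ 1/2 = 1/2
¬(A ⊃ (B ≡ C)) ∧ (((A ⊃ B) ≡ B) ∧ ¬A) = 1/2 ∧ 1/2 = 1/2
B ⊃ C = 0 ⊃ 1/2 = 1
B ⊃ C = 0 ⊃ 1/2 = 1
B ∧ A = 0 ∧ 1/2 = 0
(B ⊃ C) ⊃ (B ∧ A) = 1 ⊃ 0 = 0
(B ⊃ C) ≡ ((B ⊃ C) ⊃ (B ∧ A)) = 1 ≡ 0 = 0
¬((B ⊃ C) ≡ ((B ⊃ C) ⊃ (B ∧ A))) = ¬0 = 1
(¬(A ⊃ (B ≡ C)) ∧ (((A ⊃ B) ≡ B) ∧ ¬A)) ≡ ¬((B ⊃ C) ≡ ((B ⊃ C) ⊃ (B ∧ A))) = 1/2 ≡ 1 = 1/2
¬((¬(A ⊃ (B ≡ C)) ∧ (((A ⊃ B) ≡ B) ∧ ¬A)) ≡ ¬((B ⊃ C) ≡ ((B ⊃ C) ⊃ (B ∧ A)))) = ¬1/2 = 1/2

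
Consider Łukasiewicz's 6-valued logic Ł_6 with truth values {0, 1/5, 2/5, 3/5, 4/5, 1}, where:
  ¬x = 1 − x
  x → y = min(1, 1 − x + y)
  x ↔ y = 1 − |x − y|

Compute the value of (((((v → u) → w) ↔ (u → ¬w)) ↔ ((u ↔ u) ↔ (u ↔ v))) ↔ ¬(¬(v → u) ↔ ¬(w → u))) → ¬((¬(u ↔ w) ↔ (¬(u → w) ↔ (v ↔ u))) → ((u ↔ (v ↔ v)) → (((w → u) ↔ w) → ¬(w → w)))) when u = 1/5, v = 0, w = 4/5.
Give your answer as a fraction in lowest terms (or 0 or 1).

2/5

v → u = 0 → 1/5 = 1
(v → u) → w = 1 → 4/5 = 4/5
¬w = ¬4/5 = 1/5
u → ¬w = 1/5 → 1/5 = 1
((v → u) → w) ↔ (u → ¬w) = 4/5 ↔ 1 = 4/5
u ↔ u = 1/5 ↔ 1/5 = 1
u ↔ v = 1/5 ↔ 0 = 4/5
(u ↔ u) ↔ (u ↔ v) = 1 ↔ 4/5 = 4/5
(((v → u) → w) ↔ (u → ¬w)) ↔ ((u ↔ u) ↔ (u ↔ v)) = 4/5 ↔ 4/5 = 1
v → u = 0 → 1/5 = 1
¬(v → u) = ¬1 = 0
w → u = 4/5 → 1/5 = 2/5
¬(w → u) = ¬2/5 = 3/5
¬(v → u) ↔ ¬(w → u) = 0 ↔ 3/5 = 2/5
¬(¬(v → u) ↔ ¬(w → u)) = ¬2/5 = 3/5
((((v → u) → w) ↔ (u → ¬w)) ↔ ((u ↔ u) ↔ (u ↔ v))) ↔ ¬(¬(v → u) ↔ ¬(w → u)) = 1 ↔ 3/5 = 3/5
u ↔ w = 1/5 ↔ 4/5 = 2/5
¬(u ↔ w) = ¬2/5 = 3/5
u → w = 1/5 → 4/5 = 1
¬(u → w) = ¬1 = 0
v ↔ u = 0 ↔ 1/5 = 4/5
¬(u → w) ↔ (v ↔ u) = 0 ↔ 4/5 = 1/5
¬(u ↔ w) ↔ (¬(u → w) ↔ (v ↔ u)) = 3/5 ↔ 1/5 = 3/5
v ↔ v = 0 ↔ 0 = 1
u ↔ (v ↔ v) = 1/5 ↔ 1 = 1/5
w → u = 4/5 → 1/5 = 2/5
(w → u) ↔ w = 2/5 ↔ 4/5 = 3/5
w → w = 4/5 → 4/5 = 1
¬(w → w) = ¬1 = 0
((w → u) ↔ w) → ¬(w → w) = 3/5 → 0 = 2/5
(u ↔ (v ↔ v)) → (((w → u) ↔ w) → ¬(w → w)) = 1/5 → 2/5 = 1
(¬(u ↔ w) ↔ (¬(u → w) ↔ (v ↔ u))) → ((u ↔ (v ↔ v)) → (((w → u) ↔ w) → ¬(w → w))) = 3/5 → 1 = 1
¬((¬(u ↔ w) ↔ (¬(u → w) ↔ (v ↔ u))) → ((u ↔ (v ↔ v)) → (((w → u) ↔ w) → ¬(w → w)))) = ¬1 = 0
(((((v → u) → w) ↔ (u → ¬w)) ↔ ((u ↔ u) ↔ (u ↔ v))) ↔ ¬(¬(v → u) ↔ ¬(w → u))) → ¬((¬(u ↔ w) ↔ (¬(u → w) ↔ (v ↔ u))) → ((u ↔ (v ↔ v)) → (((w → u) ↔ w) → ¬(w → w)))) = 3/5 → 0 = 2/5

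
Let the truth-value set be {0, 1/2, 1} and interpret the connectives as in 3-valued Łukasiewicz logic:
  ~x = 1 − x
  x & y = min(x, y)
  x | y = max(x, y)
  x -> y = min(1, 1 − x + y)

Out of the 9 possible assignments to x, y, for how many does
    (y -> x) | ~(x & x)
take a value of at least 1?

x = 0, y = 0 ↦ 1  ≥
x = 0, y = 1/2 ↦ 1  ≥
x = 0, y = 1 ↦ 1  ≥
x = 1/2, y = 0 ↦ 1  ≥
x = 1/2, y = 1/2 ↦ 1  ≥
x = 1/2, y = 1 ↦ 1/2  <
x = 1, y = 0 ↦ 1  ≥
x = 1, y = 1/2 ↦ 1  ≥
x = 1, y = 1 ↦ 1  ≥
So 8 of the 9 assignments meet the threshold.

8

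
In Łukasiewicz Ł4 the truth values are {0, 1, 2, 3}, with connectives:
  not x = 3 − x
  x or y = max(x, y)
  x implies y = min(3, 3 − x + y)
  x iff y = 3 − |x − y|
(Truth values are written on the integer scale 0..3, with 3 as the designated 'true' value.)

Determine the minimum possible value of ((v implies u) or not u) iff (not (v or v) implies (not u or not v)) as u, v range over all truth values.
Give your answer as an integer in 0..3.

2

Take u = 1, v = 2:
v implies u = 2 implies 1 = 2
not u = not 1 = 2
(v implies u) or not u = 2 or 2 = 2
v or v = 2 or 2 = 2
not (v or v) = not 2 = 1
not u = not 1 = 2
not v = not 2 = 1
not u or not v = 2 or 1 = 2
not (v or v) implies (not u or not v) = 1 implies 2 = 3
((v implies u) or not u) iff (not (v or v) implies (not u or not v)) = 2 iff 3 = 2
No assignment yields a value below 2, so this is the minimum.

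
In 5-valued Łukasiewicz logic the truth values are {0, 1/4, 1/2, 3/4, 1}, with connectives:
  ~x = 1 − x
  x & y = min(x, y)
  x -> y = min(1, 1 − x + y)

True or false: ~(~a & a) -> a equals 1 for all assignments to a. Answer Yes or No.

No

Counterexample: take a = 0.
~a = ~0 = 1
~a & a = 1 & 0 = 0
~(~a & a) = ~0 = 1
~(~a & a) -> a = 1 -> 0 = 0
This gives 0 ≠ 1.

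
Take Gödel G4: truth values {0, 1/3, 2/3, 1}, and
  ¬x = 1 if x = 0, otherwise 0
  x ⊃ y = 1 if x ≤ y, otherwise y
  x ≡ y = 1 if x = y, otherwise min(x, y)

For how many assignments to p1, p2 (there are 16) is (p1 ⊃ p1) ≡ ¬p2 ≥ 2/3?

4

p1 = 0, p2 = 0 ↦ 1  ≥
p1 = 0, p2 = 1/3 ↦ 0  <
p1 = 0, p2 = 2/3 ↦ 0  <
p1 = 0, p2 = 1 ↦ 0  <
p1 = 1/3, p2 = 0 ↦ 1  ≥
p1 = 1/3, p2 = 1/3 ↦ 0  <
p1 = 1/3, p2 = 2/3 ↦ 0  <
p1 = 1/3, p2 = 1 ↦ 0  <
p1 = 2/3, p2 = 0 ↦ 1  ≥
p1 = 2/3, p2 = 1/3 ↦ 0  <
p1 = 2/3, p2 = 2/3 ↦ 0  <
p1 = 2/3, p2 = 1 ↦ 0  <
p1 = 1, p2 = 0 ↦ 1  ≥
p1 = 1, p2 = 1/3 ↦ 0  <
p1 = 1, p2 = 2/3 ↦ 0  <
p1 = 1, p2 = 1 ↦ 0  <
So 4 of the 16 assignments meet the threshold.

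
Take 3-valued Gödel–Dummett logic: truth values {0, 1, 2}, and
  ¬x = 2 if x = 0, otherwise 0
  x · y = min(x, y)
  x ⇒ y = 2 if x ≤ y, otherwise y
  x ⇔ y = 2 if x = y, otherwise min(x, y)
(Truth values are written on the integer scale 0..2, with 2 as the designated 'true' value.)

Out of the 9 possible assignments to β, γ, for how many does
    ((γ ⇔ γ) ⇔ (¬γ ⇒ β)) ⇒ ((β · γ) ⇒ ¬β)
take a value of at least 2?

5

β = 0, γ = 0 ↦ 2  ≥
β = 0, γ = 1 ↦ 2  ≥
β = 0, γ = 2 ↦ 2  ≥
β = 1, γ = 0 ↦ 2  ≥
β = 1, γ = 1 ↦ 0  <
β = 1, γ = 2 ↦ 0  <
β = 2, γ = 0 ↦ 2  ≥
β = 2, γ = 1 ↦ 0  <
β = 2, γ = 2 ↦ 0  <
So 5 of the 9 assignments meet the threshold.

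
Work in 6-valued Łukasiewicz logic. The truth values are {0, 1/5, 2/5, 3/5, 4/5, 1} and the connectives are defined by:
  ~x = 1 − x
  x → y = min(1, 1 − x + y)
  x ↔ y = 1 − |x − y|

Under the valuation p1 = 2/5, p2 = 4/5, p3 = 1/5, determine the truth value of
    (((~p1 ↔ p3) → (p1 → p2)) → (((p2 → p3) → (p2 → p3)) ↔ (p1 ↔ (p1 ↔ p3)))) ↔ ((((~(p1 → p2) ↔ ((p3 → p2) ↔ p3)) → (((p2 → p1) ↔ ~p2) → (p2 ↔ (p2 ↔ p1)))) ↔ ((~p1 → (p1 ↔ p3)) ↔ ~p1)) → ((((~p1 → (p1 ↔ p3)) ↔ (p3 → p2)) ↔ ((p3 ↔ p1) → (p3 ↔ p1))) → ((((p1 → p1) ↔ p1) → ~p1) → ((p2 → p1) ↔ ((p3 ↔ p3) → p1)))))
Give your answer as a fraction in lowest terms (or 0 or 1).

~p1 = ~2/5 = 3/5
~p1 ↔ p3 = 3/5 ↔ 1/5 = 3/5
p1 → p2 = 2/5 → 4/5 = 1
(~p1 ↔ p3) → (p1 → p2) = 3/5 → 1 = 1
p2 → p3 = 4/5 → 1/5 = 2/5
p2 → p3 = 4/5 → 1/5 = 2/5
(p2 → p3) → (p2 → p3) = 2/5 → 2/5 = 1
p1 ↔ p3 = 2/5 ↔ 1/5 = 4/5
p1 ↔ (p1 ↔ p3) = 2/5 ↔ 4/5 = 3/5
((p2 → p3) → (p2 → p3)) ↔ (p1 ↔ (p1 ↔ p3)) = 1 ↔ 3/5 = 3/5
((~p1 ↔ p3) → (p1 → p2)) → (((p2 → p3) → (p2 → p3)) ↔ (p1 ↔ (p1 ↔ p3))) = 1 → 3/5 = 3/5
p1 → p2 = 2/5 → 4/5 = 1
~(p1 → p2) = ~1 = 0
p3 → p2 = 1/5 → 4/5 = 1
(p3 → p2) ↔ p3 = 1 ↔ 1/5 = 1/5
~(p1 → p2) ↔ ((p3 → p2) ↔ p3) = 0 ↔ 1/5 = 4/5
p2 → p1 = 4/5 → 2/5 = 3/5
~p2 = ~4/5 = 1/5
(p2 → p1) ↔ ~p2 = 3/5 ↔ 1/5 = 3/5
p2 ↔ p1 = 4/5 ↔ 2/5 = 3/5
p2 ↔ (p2 ↔ p1) = 4/5 ↔ 3/5 = 4/5
((p2 → p1) ↔ ~p2) → (p2 ↔ (p2 ↔ p1)) = 3/5 → 4/5 = 1
(~(p1 → p2) ↔ ((p3 → p2) ↔ p3)) → (((p2 → p1) ↔ ~p2) → (p2 ↔ (p2 ↔ p1))) = 4/5 → 1 = 1
~p1 = ~2/5 = 3/5
p1 ↔ p3 = 2/5 ↔ 1/5 = 4/5
~p1 → (p1 ↔ p3) = 3/5 → 4/5 = 1
~p1 = ~2/5 = 3/5
(~p1 → (p1 ↔ p3)) ↔ ~p1 = 1 ↔ 3/5 = 3/5
((~(p1 → p2) ↔ ((p3 → p2) ↔ p3)) → (((p2 → p1) ↔ ~p2) → (p2 ↔ (p2 ↔ p1)))) ↔ ((~p1 → (p1 ↔ p3)) ↔ ~p1) = 1 ↔ 3/5 = 3/5
~p1 = ~2/5 = 3/5
p1 ↔ p3 = 2/5 ↔ 1/5 = 4/5
~p1 → (p1 ↔ p3) = 3/5 → 4/5 = 1
p3 → p2 = 1/5 → 4/5 = 1
(~p1 → (p1 ↔ p3)) ↔ (p3 → p2) = 1 ↔ 1 = 1
p3 ↔ p1 = 1/5 ↔ 2/5 = 4/5
p3 ↔ p1 = 1/5 ↔ 2/5 = 4/5
(p3 ↔ p1) → (p3 ↔ p1) = 4/5 → 4/5 = 1
((~p1 → (p1 ↔ p3)) ↔ (p3 → p2)) ↔ ((p3 ↔ p1) → (p3 ↔ p1)) = 1 ↔ 1 = 1
p1 → p1 = 2/5 → 2/5 = 1
(p1 → p1) ↔ p1 = 1 ↔ 2/5 = 2/5
~p1 = ~2/5 = 3/5
((p1 → p1) ↔ p1) → ~p1 = 2/5 → 3/5 = 1
p2 → p1 = 4/5 → 2/5 = 3/5
p3 ↔ p3 = 1/5 ↔ 1/5 = 1
(p3 ↔ p3) → p1 = 1 → 2/5 = 2/5
(p2 → p1) ↔ ((p3 ↔ p3) → p1) = 3/5 ↔ 2/5 = 4/5
(((p1 → p1) ↔ p1) → ~p1) → ((p2 → p1) ↔ ((p3 ↔ p3) → p1)) = 1 → 4/5 = 4/5
(((~p1 → (p1 ↔ p3)) ↔ (p3 → p2)) ↔ ((p3 ↔ p1) → (p3 ↔ p1))) → ((((p1 → p1) ↔ p1) → ~p1) → ((p2 → p1) ↔ ((p3 ↔ p3) → p1))) = 1 → 4/5 = 4/5
(((~(p1 → p2) ↔ ((p3 → p2) ↔ p3)) → (((p2 → p1) ↔ ~p2) → (p2 ↔ (p2 ↔ p1)))) ↔ ((~p1 → (p1 ↔ p3)) ↔ ~p1)) → ((((~p1 → (p1 ↔ p3)) ↔ (p3 → p2)) ↔ ((p3 ↔ p1) → (p3 ↔ p1))) → ((((p1 → p1) ↔ p1) → ~p1) → ((p2 → p1) ↔ ((p3 ↔ p3) → p1)))) = 3/5 → 4/5 = 1
(((~p1 ↔ p3) → (p1 → p2)) → (((p2 → p3) → (p2 → p3)) ↔ (p1 ↔ (p1 ↔ p3)))) ↔ ((((~(p1 → p2) ↔ ((p3 → p2) ↔ p3)) → (((p2 → p1) ↔ ~p2) → (p2 ↔ (p2 ↔ p1)))) ↔ ((~p1 → (p1 ↔ p3)) ↔ ~p1)) → ((((~p1 → (p1 ↔ p3)) ↔ (p3 → p2)) ↔ ((p3 ↔ p1) → (p3 ↔ p1))) → ((((p1 → p1) ↔ p1) → ~p1) → ((p2 → p1) ↔ ((p3 ↔ p3) → p1))))) = 3/5 ↔ 1 = 3/5

3/5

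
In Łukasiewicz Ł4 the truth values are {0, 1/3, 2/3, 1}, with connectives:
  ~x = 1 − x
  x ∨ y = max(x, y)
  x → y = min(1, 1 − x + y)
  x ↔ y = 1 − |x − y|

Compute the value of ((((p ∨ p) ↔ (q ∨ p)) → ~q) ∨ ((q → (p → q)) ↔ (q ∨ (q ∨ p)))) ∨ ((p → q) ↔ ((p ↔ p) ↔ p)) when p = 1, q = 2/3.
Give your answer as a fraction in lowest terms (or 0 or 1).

p ∨ p = 1 ∨ 1 = 1
q ∨ p = 2/3 ∨ 1 = 1
(p ∨ p) ↔ (q ∨ p) = 1 ↔ 1 = 1
~q = ~2/3 = 1/3
((p ∨ p) ↔ (q ∨ p)) → ~q = 1 → 1/3 = 1/3
p → q = 1 → 2/3 = 2/3
q → (p → q) = 2/3 → 2/3 = 1
q ∨ p = 2/3 ∨ 1 = 1
q ∨ (q ∨ p) = 2/3 ∨ 1 = 1
(q → (p → q)) ↔ (q ∨ (q ∨ p)) = 1 ↔ 1 = 1
(((p ∨ p) ↔ (q ∨ p)) → ~q) ∨ ((q → (p → q)) ↔ (q ∨ (q ∨ p))) = 1/3 ∨ 1 = 1
p → q = 1 → 2/3 = 2/3
p ↔ p = 1 ↔ 1 = 1
(p ↔ p) ↔ p = 1 ↔ 1 = 1
(p → q) ↔ ((p ↔ p) ↔ p) = 2/3 ↔ 1 = 2/3
((((p ∨ p) ↔ (q ∨ p)) → ~q) ∨ ((q → (p → q)) ↔ (q ∨ (q ∨ p)))) ∨ ((p → q) ↔ ((p ↔ p) ↔ p)) = 1 ∨ 2/3 = 1

1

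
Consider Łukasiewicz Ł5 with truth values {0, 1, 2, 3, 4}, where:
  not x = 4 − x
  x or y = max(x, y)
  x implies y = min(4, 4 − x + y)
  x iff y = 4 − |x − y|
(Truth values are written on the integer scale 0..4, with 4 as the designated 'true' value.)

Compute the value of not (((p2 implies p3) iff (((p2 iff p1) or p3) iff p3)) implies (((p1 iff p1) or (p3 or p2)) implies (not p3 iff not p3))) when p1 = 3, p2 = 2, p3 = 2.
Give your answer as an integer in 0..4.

0

p2 implies p3 = 2 implies 2 = 4
p2 iff p1 = 2 iff 3 = 3
(p2 iff p1) or p3 = 3 or 2 = 3
((p2 iff p1) or p3) iff p3 = 3 iff 2 = 3
(p2 implies p3) iff (((p2 iff p1) or p3) iff p3) = 4 iff 3 = 3
p1 iff p1 = 3 iff 3 = 4
p3 or p2 = 2 or 2 = 2
(p1 iff p1) or (p3 or p2) = 4 or 2 = 4
not p3 = not 2 = 2
not p3 = not 2 = 2
not p3 iff not p3 = 2 iff 2 = 4
((p1 iff p1) or (p3 or p2)) implies (not p3 iff not p3) = 4 implies 4 = 4
((p2 implies p3) iff (((p2 iff p1) or p3) iff p3)) implies (((p1 iff p1) or (p3 or p2)) implies (not p3 iff not p3)) = 3 implies 4 = 4
not (((p2 implies p3) iff (((p2 iff p1) or p3) iff p3)) implies (((p1 iff p1) or (p3 or p2)) implies (not p3 iff not p3))) = not 4 = 0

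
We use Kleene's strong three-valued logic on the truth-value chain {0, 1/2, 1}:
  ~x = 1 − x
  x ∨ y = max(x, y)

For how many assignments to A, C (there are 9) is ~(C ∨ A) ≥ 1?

A = 0, C = 0 ↦ 1  ≥
A = 0, C = 1/2 ↦ 1/2  <
A = 0, C = 1 ↦ 0  <
A = 1/2, C = 0 ↦ 1/2  <
A = 1/2, C = 1/2 ↦ 1/2  <
A = 1/2, C = 1 ↦ 0  <
A = 1, C = 0 ↦ 0  <
A = 1, C = 1/2 ↦ 0  <
A = 1, C = 1 ↦ 0  <
So 1 of the 9 assignments meets the threshold.

1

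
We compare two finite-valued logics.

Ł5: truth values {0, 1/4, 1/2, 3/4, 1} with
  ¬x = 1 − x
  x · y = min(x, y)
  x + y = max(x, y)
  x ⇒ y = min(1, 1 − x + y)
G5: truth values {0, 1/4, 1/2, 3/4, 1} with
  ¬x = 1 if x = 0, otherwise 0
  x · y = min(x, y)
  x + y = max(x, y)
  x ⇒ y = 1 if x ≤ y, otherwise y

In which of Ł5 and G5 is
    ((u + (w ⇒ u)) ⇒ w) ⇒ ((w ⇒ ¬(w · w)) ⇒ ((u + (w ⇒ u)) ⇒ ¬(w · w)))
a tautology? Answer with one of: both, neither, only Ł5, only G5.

In Ł5: every assignment gives 1 — tautology.
In G5: every assignment gives 1 — tautology.

both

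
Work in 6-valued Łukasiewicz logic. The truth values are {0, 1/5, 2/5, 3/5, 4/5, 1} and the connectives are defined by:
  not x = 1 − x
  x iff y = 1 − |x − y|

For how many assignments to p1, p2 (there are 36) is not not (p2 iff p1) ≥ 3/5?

value 1: 6 assignments (counts)
value 4/5: 10 assignments (counts)
value 3/5: 8 assignments (counts)
value 2/5: 6 assignments
value 1/5: 4 assignments
value 0: 2 assignments
So 24 of the 36 assignments meet the threshold.

24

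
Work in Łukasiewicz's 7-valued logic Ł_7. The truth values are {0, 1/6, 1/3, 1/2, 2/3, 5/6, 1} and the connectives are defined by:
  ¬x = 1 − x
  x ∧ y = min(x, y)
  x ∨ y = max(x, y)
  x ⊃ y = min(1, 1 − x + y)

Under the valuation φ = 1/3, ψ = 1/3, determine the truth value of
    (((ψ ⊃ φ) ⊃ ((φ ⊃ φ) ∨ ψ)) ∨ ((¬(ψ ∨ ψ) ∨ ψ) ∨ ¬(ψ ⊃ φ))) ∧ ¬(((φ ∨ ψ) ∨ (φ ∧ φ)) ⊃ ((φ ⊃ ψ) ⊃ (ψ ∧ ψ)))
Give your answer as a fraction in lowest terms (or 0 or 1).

ψ ⊃ φ = 1/3 ⊃ 1/3 = 1
φ ⊃ φ = 1/3 ⊃ 1/3 = 1
(φ ⊃ φ) ∨ ψ = 1 ∨ 1/3 = 1
(ψ ⊃ φ) ⊃ ((φ ⊃ φ) ∨ ψ) = 1 ⊃ 1 = 1
ψ ∨ ψ = 1/3 ∨ 1/3 = 1/3
¬(ψ ∨ ψ) = ¬1/3 = 2/3
¬(ψ ∨ ψ) ∨ ψ = 2/3 ∨ 1/3 = 2/3
ψ ⊃ φ = 1/3 ⊃ 1/3 = 1
¬(ψ ⊃ φ) = ¬1 = 0
(¬(ψ ∨ ψ) ∨ ψ) ∨ ¬(ψ ⊃ φ) = 2/3 ∨ 0 = 2/3
((ψ ⊃ φ) ⊃ ((φ ⊃ φ) ∨ ψ)) ∨ ((¬(ψ ∨ ψ) ∨ ψ) ∨ ¬(ψ ⊃ φ)) = 1 ∨ 2/3 = 1
φ ∨ ψ = 1/3 ∨ 1/3 = 1/3
φ ∧ φ = 1/3 ∧ 1/3 = 1/3
(φ ∨ ψ) ∨ (φ ∧ φ) = 1/3 ∨ 1/3 = 1/3
φ ⊃ ψ = 1/3 ⊃ 1/3 = 1
ψ ∧ ψ = 1/3 ∧ 1/3 = 1/3
(φ ⊃ ψ) ⊃ (ψ ∧ ψ) = 1 ⊃ 1/3 = 1/3
((φ ∨ ψ) ∨ (φ ∧ φ)) ⊃ ((φ ⊃ ψ) ⊃ (ψ ∧ ψ)) = 1/3 ⊃ 1/3 = 1
¬(((φ ∨ ψ) ∨ (φ ∧ φ)) ⊃ ((φ ⊃ ψ) ⊃ (ψ ∧ ψ))) = ¬1 = 0
(((ψ ⊃ φ) ⊃ ((φ ⊃ φ) ∨ ψ)) ∨ ((¬(ψ ∨ ψ) ∨ ψ) ∨ ¬(ψ ⊃ φ))) ∧ ¬(((φ ∨ ψ) ∨ (φ ∧ φ)) ⊃ ((φ ⊃ ψ) ⊃ (ψ ∧ ψ))) = 1 ∧ 0 = 0

0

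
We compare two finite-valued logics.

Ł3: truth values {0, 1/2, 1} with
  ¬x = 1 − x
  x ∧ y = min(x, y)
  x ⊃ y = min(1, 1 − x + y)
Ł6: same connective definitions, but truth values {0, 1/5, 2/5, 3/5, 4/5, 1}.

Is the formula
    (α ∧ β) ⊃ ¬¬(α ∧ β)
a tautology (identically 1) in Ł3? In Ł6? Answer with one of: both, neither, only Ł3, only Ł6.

both

In Ł3: every assignment gives 1 — tautology.
In Ł6: every assignment gives 1 — tautology.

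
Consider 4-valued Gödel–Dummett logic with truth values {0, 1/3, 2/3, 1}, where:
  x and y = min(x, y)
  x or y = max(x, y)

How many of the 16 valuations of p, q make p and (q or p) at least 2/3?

8

p = 0, q = 0 ↦ 0  <
p = 0, q = 1/3 ↦ 0  <
p = 0, q = 2/3 ↦ 0  <
p = 0, q = 1 ↦ 0  <
p = 1/3, q = 0 ↦ 1/3  <
p = 1/3, q = 1/3 ↦ 1/3  <
p = 1/3, q = 2/3 ↦ 1/3  <
p = 1/3, q = 1 ↦ 1/3  <
p = 2/3, q = 0 ↦ 2/3  ≥
p = 2/3, q = 1/3 ↦ 2/3  ≥
p = 2/3, q = 2/3 ↦ 2/3  ≥
p = 2/3, q = 1 ↦ 2/3  ≥
p = 1, q = 0 ↦ 1  ≥
p = 1, q = 1/3 ↦ 1  ≥
p = 1, q = 2/3 ↦ 1  ≥
p = 1, q = 1 ↦ 1  ≥
So 8 of the 16 assignments meet the threshold.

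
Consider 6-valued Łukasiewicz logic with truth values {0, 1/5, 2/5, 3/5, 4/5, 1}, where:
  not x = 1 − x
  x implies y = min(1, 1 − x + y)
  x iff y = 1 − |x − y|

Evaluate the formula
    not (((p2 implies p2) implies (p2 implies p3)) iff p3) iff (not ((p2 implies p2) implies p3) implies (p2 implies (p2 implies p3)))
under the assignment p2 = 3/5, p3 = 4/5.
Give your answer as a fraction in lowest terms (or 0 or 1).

p2 implies p2 = 3/5 implies 3/5 = 1
p2 implies p3 = 3/5 implies 4/5 = 1
(p2 implies p2) implies (p2 implies p3) = 1 implies 1 = 1
((p2 implies p2) implies (p2 implies p3)) iff p3 = 1 iff 4/5 = 4/5
not (((p2 implies p2) implies (p2 implies p3)) iff p3) = not 4/5 = 1/5
p2 implies p2 = 3/5 implies 3/5 = 1
(p2 implies p2) implies p3 = 1 implies 4/5 = 4/5
not ((p2 implies p2) implies p3) = not 4/5 = 1/5
p2 implies p3 = 3/5 implies 4/5 = 1
p2 implies (p2 implies p3) = 3/5 implies 1 = 1
not ((p2 implies p2) implies p3) implies (p2 implies (p2 implies p3)) = 1/5 implies 1 = 1
not (((p2 implies p2) implies (p2 implies p3)) iff p3) iff (not ((p2 implies p2) implies p3) implies (p2 implies (p2 implies p3))) = 1/5 iff 1 = 1/5

1/5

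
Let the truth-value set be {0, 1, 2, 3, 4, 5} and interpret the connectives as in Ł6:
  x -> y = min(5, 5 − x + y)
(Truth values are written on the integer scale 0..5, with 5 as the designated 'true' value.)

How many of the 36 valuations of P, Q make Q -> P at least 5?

21

value 5: 21 assignments (counts)
value 4: 5 assignments
value 3: 4 assignments
value 2: 3 assignments
value 1: 2 assignments
value 0: 1 assignment
So 21 of the 36 assignments meet the threshold.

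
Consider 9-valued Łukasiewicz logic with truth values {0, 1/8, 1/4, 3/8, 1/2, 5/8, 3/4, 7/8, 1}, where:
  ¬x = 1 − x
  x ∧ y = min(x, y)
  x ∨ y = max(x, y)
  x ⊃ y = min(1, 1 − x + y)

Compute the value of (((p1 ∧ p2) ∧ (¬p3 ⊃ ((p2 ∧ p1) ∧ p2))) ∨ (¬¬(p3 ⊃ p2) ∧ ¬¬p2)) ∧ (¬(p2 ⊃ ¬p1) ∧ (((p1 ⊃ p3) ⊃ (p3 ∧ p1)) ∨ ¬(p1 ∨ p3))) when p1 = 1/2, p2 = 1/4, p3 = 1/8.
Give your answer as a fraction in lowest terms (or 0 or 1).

0

p1 ∧ p2 = 1/2 ∧ 1/4 = 1/4
¬p3 = ¬1/8 = 7/8
p2 ∧ p1 = 1/4 ∧ 1/2 = 1/4
(p2 ∧ p1) ∧ p2 = 1/4 ∧ 1/4 = 1/4
¬p3 ⊃ ((p2 ∧ p1) ∧ p2) = 7/8 ⊃ 1/4 = 3/8
(p1 ∧ p2) ∧ (¬p3 ⊃ ((p2 ∧ p1) ∧ p2)) = 1/4 ∧ 3/8 = 1/4
p3 ⊃ p2 = 1/8 ⊃ 1/4 = 1
¬(p3 ⊃ p2) = ¬1 = 0
¬¬(p3 ⊃ p2) = ¬0 = 1
¬p2 = ¬1/4 = 3/4
¬¬p2 = ¬3/4 = 1/4
¬¬(p3 ⊃ p2) ∧ ¬¬p2 = 1 ∧ 1/4 = 1/4
((p1 ∧ p2) ∧ (¬p3 ⊃ ((p2 ∧ p1) ∧ p2))) ∨ (¬¬(p3 ⊃ p2) ∧ ¬¬p2) = 1/4 ∨ 1/4 = 1/4
¬p1 = ¬1/2 = 1/2
p2 ⊃ ¬p1 = 1/4 ⊃ 1/2 = 1
¬(p2 ⊃ ¬p1) = ¬1 = 0
p1 ⊃ p3 = 1/2 ⊃ 1/8 = 5/8
p3 ∧ p1 = 1/8 ∧ 1/2 = 1/8
(p1 ⊃ p3) ⊃ (p3 ∧ p1) = 5/8 ⊃ 1/8 = 1/2
p1 ∨ p3 = 1/2 ∨ 1/8 = 1/2
¬(p1 ∨ p3) = ¬1/2 = 1/2
((p1 ⊃ p3) ⊃ (p3 ∧ p1)) ∨ ¬(p1 ∨ p3) = 1/2 ∨ 1/2 = 1/2
¬(p2 ⊃ ¬p1) ∧ (((p1 ⊃ p3) ⊃ (p3 ∧ p1)) ∨ ¬(p1 ∨ p3)) = 0 ∧ 1/2 = 0
(((p1 ∧ p2) ∧ (¬p3 ⊃ ((p2 ∧ p1) ∧ p2))) ∨ (¬¬(p3 ⊃ p2) ∧ ¬¬p2)) ∧ (¬(p2 ⊃ ¬p1) ∧ (((p1 ⊃ p3) ⊃ (p3 ∧ p1)) ∨ ¬(p1 ∨ p3))) = 1/4 ∧ 0 = 0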